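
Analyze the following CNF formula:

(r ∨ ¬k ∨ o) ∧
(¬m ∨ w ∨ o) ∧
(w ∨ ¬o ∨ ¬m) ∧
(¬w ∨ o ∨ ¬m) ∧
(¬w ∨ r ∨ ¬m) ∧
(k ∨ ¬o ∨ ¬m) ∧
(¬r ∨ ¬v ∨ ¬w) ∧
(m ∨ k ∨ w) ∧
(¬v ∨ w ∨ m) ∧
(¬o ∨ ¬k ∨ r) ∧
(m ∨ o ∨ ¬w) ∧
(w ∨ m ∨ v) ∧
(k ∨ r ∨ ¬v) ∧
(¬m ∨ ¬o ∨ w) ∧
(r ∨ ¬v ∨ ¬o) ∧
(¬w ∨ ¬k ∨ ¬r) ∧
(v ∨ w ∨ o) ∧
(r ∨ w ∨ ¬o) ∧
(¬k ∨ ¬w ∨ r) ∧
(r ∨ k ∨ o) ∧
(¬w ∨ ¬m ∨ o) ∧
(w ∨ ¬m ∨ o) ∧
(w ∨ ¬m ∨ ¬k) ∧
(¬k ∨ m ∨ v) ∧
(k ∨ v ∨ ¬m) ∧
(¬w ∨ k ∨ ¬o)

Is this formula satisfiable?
No

No, the formula is not satisfiable.

No assignment of truth values to the variables can make all 26 clauses true simultaneously.

The formula is UNSAT (unsatisfiable).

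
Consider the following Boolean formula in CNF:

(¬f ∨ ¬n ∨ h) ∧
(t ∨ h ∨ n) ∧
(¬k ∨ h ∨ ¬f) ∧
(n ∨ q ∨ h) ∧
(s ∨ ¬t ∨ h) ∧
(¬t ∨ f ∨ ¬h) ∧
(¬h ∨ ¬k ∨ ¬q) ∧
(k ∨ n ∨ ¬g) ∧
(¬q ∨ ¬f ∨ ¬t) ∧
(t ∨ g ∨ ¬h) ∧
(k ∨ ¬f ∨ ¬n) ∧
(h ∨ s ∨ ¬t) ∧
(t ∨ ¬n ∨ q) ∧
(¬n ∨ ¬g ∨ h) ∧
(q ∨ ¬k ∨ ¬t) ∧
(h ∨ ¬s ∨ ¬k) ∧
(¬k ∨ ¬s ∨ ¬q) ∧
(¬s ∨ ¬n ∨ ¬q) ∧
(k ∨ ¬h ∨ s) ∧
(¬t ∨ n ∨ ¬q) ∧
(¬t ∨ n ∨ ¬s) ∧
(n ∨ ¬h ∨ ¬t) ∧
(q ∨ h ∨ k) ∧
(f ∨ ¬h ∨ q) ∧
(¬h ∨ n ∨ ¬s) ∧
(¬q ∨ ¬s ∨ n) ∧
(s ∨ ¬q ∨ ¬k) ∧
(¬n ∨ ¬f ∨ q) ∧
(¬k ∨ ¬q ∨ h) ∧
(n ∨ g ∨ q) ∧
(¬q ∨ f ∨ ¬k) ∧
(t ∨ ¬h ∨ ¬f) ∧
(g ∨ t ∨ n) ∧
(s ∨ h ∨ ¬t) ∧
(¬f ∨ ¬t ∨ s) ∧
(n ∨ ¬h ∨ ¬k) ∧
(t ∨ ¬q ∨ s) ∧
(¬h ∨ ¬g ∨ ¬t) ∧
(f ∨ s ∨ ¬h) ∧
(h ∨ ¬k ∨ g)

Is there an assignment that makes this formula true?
No

No, the formula is not satisfiable.

No assignment of truth values to the variables can make all 40 clauses true simultaneously.

The formula is UNSAT (unsatisfiable).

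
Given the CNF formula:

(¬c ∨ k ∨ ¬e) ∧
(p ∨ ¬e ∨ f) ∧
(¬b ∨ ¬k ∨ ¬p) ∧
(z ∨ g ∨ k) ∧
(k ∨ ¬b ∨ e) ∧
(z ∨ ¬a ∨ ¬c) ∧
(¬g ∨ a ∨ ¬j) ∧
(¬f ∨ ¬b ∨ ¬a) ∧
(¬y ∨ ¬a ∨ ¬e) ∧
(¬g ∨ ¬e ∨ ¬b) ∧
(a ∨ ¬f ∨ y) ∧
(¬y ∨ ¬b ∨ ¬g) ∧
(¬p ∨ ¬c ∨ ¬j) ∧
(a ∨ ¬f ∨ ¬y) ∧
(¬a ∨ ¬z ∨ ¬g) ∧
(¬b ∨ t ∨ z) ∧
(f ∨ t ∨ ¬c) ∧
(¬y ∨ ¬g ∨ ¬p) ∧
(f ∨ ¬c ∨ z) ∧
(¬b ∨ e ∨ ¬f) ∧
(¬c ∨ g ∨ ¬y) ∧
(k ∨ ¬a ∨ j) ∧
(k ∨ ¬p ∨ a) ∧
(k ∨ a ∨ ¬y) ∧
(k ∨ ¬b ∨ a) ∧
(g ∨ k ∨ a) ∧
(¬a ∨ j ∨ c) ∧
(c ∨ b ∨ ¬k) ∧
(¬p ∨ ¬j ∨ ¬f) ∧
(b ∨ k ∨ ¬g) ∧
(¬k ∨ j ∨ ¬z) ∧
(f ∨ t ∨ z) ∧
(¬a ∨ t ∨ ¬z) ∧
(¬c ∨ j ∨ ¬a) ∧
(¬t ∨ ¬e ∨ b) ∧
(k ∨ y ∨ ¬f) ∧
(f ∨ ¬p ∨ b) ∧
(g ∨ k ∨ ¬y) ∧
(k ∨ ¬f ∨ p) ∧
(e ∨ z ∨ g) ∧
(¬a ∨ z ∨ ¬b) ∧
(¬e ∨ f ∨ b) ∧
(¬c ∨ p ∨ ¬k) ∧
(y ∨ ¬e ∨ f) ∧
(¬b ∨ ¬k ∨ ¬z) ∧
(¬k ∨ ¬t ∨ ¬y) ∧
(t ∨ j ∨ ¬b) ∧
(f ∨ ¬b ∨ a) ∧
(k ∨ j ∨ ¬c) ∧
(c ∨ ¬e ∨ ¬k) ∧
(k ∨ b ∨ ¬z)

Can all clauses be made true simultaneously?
No

No, the formula is not satisfiable.

No assignment of truth values to the variables can make all 51 clauses true simultaneously.

The formula is UNSAT (unsatisfiable).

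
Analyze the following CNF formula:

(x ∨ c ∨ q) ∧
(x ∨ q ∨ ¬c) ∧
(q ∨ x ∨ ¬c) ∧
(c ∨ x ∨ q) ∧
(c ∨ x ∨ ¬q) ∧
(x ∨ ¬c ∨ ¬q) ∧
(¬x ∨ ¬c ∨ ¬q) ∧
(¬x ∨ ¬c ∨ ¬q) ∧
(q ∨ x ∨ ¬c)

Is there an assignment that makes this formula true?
Yes

Yes, the formula is satisfiable.

One satisfying assignment is: x=True, q=True, c=False

Verification: With this assignment, all 9 clauses evaluate to true.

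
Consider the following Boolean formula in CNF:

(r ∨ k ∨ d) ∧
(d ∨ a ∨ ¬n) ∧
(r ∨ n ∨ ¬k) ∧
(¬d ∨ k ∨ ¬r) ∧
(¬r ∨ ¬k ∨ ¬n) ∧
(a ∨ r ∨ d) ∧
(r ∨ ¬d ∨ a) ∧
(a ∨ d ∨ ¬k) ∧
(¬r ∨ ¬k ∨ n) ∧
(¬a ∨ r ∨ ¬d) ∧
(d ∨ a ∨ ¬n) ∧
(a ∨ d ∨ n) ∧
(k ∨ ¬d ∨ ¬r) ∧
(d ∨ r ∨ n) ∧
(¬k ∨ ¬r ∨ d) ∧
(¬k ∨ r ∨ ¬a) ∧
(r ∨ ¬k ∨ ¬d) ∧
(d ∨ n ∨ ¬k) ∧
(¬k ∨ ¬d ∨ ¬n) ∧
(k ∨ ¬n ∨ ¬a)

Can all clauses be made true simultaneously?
Yes

Yes, the formula is satisfiable.

One satisfying assignment is: a=True, n=False, k=False, r=True, d=False

Verification: With this assignment, all 20 clauses evaluate to true.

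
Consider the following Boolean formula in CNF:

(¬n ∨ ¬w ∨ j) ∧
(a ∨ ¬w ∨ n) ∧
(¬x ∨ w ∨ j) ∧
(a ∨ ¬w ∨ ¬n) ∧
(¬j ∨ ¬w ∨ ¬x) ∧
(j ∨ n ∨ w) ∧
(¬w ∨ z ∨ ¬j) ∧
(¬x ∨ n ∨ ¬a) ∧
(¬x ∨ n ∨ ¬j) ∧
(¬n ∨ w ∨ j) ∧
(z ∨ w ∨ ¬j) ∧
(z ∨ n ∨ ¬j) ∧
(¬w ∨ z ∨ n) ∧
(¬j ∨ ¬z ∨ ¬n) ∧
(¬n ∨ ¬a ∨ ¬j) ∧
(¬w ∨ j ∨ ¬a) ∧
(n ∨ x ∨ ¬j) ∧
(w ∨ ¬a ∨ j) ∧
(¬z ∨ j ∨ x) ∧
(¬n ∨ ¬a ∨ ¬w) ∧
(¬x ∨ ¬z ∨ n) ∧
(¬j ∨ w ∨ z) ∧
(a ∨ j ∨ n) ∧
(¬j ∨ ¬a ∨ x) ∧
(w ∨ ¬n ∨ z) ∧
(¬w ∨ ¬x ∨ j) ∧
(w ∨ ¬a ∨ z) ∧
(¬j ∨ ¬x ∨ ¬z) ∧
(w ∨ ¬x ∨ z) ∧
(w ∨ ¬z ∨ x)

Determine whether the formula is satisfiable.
No

No, the formula is not satisfiable.

No assignment of truth values to the variables can make all 30 clauses true simultaneously.

The formula is UNSAT (unsatisfiable).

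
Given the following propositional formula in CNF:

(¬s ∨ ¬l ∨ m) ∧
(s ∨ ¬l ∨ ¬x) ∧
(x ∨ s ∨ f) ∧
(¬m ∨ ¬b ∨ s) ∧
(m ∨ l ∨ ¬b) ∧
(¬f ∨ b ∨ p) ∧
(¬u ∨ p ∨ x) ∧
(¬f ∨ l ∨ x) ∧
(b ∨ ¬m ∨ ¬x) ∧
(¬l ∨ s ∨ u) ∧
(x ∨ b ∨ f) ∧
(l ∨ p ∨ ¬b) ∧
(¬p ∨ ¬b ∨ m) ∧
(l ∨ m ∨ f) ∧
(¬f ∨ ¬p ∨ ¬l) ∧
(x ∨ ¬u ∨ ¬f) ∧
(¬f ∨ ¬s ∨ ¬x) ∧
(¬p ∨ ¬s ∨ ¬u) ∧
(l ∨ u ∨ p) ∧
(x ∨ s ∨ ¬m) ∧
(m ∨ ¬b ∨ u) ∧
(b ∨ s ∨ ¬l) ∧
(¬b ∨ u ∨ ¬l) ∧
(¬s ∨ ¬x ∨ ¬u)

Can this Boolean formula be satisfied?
Yes

Yes, the formula is satisfiable.

One satisfying assignment is: u=False, x=True, f=True, s=False, m=False, b=False, p=True, l=False

Verification: With this assignment, all 24 clauses evaluate to true.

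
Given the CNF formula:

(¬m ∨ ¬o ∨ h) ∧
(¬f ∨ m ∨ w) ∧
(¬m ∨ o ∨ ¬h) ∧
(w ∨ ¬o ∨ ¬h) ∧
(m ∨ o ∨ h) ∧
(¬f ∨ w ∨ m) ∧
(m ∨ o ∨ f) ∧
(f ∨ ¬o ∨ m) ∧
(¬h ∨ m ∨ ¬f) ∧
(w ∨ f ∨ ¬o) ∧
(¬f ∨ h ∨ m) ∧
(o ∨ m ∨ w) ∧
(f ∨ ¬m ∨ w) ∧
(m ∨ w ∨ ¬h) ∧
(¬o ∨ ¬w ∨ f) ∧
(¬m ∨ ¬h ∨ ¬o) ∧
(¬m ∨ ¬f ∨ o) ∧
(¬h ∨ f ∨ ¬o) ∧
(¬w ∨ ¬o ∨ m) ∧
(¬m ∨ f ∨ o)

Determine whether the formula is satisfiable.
No

No, the formula is not satisfiable.

No assignment of truth values to the variables can make all 20 clauses true simultaneously.

The formula is UNSAT (unsatisfiable).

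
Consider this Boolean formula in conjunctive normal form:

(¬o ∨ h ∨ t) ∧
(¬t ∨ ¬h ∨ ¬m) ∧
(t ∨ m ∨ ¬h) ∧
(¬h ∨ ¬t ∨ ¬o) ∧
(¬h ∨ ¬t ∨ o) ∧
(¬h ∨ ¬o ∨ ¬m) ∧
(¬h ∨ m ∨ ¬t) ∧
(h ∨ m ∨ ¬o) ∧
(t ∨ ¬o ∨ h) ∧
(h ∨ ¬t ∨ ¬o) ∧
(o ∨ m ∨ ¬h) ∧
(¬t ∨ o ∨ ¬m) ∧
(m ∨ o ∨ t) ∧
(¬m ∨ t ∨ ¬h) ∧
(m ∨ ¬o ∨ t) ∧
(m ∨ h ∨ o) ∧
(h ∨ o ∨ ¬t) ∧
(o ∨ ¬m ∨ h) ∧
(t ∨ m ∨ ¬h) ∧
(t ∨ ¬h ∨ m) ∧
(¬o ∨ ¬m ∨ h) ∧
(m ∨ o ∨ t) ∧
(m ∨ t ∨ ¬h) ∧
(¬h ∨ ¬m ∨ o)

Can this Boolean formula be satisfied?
No

No, the formula is not satisfiable.

No assignment of truth values to the variables can make all 24 clauses true simultaneously.

The formula is UNSAT (unsatisfiable).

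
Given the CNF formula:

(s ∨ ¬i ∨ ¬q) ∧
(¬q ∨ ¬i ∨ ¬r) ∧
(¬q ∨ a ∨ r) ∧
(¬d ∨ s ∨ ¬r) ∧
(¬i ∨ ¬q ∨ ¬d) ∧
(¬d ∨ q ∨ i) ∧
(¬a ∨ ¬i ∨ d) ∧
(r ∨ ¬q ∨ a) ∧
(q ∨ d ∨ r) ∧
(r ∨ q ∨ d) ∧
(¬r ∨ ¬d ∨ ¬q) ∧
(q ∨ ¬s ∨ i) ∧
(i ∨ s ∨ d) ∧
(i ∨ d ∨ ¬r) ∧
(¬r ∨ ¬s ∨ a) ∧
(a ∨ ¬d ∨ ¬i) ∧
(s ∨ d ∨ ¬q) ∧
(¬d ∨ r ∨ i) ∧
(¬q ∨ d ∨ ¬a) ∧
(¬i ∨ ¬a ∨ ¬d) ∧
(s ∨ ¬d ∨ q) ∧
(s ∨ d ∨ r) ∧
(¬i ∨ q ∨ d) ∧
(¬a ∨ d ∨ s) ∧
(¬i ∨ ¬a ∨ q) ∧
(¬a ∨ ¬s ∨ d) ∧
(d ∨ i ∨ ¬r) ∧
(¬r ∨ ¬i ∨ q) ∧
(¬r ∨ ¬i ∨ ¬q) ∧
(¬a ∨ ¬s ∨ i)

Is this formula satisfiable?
No

No, the formula is not satisfiable.

No assignment of truth values to the variables can make all 30 clauses true simultaneously.

The formula is UNSAT (unsatisfiable).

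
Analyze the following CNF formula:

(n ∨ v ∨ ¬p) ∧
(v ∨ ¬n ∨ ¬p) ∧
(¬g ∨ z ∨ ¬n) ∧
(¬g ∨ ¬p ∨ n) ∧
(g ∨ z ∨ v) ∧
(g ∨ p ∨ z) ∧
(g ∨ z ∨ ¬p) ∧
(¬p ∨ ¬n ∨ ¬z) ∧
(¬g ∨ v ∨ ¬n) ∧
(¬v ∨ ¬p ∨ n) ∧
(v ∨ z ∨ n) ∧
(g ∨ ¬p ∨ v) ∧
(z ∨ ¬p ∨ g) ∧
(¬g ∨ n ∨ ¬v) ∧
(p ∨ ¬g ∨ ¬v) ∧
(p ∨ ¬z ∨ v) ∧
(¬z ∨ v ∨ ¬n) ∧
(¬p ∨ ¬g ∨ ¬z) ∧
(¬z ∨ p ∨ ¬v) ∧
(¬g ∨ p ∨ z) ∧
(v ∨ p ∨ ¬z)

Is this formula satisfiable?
No

No, the formula is not satisfiable.

No assignment of truth values to the variables can make all 21 clauses true simultaneously.

The formula is UNSAT (unsatisfiable).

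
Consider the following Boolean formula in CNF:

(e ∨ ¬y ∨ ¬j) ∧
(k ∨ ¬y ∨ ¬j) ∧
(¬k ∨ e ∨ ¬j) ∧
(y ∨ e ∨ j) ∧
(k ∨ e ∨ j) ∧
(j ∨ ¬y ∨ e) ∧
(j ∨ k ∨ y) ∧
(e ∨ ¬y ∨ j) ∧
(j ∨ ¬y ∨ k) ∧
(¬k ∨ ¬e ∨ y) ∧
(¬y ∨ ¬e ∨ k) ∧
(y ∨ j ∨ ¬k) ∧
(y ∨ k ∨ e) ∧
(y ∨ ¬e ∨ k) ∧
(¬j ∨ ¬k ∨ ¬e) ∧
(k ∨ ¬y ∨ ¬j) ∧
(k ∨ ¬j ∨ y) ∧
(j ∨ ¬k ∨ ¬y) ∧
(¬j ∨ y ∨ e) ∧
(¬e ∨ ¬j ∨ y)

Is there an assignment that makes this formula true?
No

No, the formula is not satisfiable.

No assignment of truth values to the variables can make all 20 clauses true simultaneously.

The formula is UNSAT (unsatisfiable).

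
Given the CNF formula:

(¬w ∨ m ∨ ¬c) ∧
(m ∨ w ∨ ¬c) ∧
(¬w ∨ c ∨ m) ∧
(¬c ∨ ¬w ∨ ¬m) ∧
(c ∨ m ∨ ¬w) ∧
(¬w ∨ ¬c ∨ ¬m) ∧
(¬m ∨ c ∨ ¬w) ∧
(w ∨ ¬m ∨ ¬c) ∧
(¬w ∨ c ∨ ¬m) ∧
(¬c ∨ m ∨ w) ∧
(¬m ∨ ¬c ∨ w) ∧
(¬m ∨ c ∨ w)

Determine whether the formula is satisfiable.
Yes

Yes, the formula is satisfiable.

One satisfying assignment is: m=False, w=False, c=False

Verification: With this assignment, all 12 clauses evaluate to true.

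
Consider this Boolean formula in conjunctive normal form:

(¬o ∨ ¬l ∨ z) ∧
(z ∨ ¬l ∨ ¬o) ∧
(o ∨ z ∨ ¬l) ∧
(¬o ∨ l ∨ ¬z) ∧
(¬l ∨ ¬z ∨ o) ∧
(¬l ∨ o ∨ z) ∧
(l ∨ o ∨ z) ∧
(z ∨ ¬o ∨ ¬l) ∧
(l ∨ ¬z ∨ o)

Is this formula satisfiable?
Yes

Yes, the formula is satisfiable.

One satisfying assignment is: o=True, l=False, z=False

Verification: With this assignment, all 9 clauses evaluate to true.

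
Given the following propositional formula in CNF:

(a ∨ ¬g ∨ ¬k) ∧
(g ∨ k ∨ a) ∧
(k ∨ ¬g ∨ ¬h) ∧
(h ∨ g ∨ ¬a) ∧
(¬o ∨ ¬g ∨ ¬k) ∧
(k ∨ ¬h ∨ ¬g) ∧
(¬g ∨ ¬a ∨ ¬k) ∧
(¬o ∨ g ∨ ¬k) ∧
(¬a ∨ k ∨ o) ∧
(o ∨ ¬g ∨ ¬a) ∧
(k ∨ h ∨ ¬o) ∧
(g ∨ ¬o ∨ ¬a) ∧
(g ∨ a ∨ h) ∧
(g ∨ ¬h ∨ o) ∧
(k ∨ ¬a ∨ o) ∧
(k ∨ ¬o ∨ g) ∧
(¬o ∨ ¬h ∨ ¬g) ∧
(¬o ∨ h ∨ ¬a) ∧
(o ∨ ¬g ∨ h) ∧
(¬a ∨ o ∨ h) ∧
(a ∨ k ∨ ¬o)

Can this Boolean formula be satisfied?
No

No, the formula is not satisfiable.

No assignment of truth values to the variables can make all 21 clauses true simultaneously.

The formula is UNSAT (unsatisfiable).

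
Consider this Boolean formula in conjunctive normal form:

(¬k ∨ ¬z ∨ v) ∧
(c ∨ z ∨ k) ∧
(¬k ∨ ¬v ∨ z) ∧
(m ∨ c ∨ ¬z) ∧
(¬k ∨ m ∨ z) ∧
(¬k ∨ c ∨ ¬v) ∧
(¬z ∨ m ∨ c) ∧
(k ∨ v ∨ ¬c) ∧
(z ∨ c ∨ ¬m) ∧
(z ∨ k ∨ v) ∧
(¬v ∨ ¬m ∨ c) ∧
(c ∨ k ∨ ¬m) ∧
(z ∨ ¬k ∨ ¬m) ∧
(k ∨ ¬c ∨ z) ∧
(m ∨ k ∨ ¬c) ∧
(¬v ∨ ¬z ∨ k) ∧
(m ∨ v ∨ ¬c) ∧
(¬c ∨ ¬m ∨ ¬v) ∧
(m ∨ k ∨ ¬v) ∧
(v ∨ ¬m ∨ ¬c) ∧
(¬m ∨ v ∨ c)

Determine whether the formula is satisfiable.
Yes

Yes, the formula is satisfiable.

One satisfying assignment is: c=True, m=False, z=True, k=True, v=True

Verification: With this assignment, all 21 clauses evaluate to true.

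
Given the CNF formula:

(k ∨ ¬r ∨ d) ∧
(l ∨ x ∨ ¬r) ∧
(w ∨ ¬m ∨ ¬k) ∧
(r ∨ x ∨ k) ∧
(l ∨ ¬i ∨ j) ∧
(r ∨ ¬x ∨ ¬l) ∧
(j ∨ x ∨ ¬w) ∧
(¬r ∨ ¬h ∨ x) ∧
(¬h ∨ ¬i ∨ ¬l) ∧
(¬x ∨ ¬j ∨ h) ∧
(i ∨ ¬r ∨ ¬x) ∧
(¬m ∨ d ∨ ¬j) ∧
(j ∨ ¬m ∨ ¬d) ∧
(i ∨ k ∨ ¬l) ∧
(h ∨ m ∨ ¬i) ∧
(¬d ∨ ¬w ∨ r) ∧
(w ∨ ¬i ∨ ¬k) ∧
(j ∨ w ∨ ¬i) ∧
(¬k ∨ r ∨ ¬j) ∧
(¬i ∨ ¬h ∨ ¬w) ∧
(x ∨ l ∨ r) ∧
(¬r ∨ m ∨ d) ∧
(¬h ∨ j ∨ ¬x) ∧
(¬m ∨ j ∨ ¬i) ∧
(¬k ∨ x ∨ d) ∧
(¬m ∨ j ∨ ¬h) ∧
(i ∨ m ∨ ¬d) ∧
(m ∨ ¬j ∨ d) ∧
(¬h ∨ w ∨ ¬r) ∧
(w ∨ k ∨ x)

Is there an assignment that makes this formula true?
Yes

Yes, the formula is satisfiable.

One satisfying assignment is: d=False, r=False, j=False, w=False, l=False, h=False, k=True, m=False, x=True, i=False

Verification: With this assignment, all 30 clauses evaluate to true.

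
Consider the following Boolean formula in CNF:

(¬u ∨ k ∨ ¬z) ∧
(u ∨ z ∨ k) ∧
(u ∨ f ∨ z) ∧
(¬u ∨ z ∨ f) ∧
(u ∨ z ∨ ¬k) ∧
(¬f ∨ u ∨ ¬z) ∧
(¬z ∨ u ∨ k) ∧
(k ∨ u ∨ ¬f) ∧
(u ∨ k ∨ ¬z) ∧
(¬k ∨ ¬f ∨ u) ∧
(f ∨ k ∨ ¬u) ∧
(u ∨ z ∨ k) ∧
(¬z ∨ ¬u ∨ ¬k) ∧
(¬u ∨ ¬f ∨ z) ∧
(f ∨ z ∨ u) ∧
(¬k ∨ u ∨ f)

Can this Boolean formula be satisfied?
No

No, the formula is not satisfiable.

No assignment of truth values to the variables can make all 16 clauses true simultaneously.

The formula is UNSAT (unsatisfiable).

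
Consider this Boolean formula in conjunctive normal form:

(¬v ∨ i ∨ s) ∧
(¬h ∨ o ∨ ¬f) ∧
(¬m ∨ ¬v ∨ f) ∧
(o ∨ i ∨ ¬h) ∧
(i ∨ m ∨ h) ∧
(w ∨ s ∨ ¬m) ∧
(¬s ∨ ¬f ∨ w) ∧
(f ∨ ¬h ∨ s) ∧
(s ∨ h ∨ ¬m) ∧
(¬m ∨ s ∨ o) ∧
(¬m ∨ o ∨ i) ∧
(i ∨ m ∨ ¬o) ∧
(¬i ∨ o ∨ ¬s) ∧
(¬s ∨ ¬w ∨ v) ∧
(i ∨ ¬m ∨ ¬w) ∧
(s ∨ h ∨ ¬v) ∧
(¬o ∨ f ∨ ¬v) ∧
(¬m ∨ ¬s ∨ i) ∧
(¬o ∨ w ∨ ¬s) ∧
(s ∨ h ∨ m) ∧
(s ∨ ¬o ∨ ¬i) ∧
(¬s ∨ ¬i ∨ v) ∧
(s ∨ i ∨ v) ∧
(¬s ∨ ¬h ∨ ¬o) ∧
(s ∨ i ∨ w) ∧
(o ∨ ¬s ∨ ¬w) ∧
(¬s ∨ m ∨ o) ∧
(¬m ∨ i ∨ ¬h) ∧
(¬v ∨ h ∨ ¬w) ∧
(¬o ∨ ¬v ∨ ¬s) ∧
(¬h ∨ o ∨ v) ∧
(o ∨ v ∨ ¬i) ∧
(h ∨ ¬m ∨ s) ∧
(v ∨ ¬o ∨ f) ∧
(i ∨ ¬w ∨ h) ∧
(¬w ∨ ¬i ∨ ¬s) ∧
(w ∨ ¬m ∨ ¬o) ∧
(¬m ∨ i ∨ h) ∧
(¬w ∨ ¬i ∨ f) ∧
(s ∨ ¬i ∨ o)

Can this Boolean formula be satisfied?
No

No, the formula is not satisfiable.

No assignment of truth values to the variables can make all 40 clauses true simultaneously.

The formula is UNSAT (unsatisfiable).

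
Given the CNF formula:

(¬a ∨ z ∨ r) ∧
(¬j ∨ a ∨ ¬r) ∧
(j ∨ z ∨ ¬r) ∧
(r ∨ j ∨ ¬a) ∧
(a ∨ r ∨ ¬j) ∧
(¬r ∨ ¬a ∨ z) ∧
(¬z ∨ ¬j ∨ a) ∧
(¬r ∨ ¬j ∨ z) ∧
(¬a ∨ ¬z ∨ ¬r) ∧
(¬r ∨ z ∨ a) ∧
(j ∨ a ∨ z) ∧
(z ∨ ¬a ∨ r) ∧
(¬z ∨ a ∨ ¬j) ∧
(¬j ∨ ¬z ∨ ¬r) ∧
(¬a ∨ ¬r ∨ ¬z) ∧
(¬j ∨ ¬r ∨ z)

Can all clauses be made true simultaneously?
Yes

Yes, the formula is satisfiable.

One satisfying assignment is: z=True, r=False, a=False, j=False

Verification: With this assignment, all 16 clauses evaluate to true.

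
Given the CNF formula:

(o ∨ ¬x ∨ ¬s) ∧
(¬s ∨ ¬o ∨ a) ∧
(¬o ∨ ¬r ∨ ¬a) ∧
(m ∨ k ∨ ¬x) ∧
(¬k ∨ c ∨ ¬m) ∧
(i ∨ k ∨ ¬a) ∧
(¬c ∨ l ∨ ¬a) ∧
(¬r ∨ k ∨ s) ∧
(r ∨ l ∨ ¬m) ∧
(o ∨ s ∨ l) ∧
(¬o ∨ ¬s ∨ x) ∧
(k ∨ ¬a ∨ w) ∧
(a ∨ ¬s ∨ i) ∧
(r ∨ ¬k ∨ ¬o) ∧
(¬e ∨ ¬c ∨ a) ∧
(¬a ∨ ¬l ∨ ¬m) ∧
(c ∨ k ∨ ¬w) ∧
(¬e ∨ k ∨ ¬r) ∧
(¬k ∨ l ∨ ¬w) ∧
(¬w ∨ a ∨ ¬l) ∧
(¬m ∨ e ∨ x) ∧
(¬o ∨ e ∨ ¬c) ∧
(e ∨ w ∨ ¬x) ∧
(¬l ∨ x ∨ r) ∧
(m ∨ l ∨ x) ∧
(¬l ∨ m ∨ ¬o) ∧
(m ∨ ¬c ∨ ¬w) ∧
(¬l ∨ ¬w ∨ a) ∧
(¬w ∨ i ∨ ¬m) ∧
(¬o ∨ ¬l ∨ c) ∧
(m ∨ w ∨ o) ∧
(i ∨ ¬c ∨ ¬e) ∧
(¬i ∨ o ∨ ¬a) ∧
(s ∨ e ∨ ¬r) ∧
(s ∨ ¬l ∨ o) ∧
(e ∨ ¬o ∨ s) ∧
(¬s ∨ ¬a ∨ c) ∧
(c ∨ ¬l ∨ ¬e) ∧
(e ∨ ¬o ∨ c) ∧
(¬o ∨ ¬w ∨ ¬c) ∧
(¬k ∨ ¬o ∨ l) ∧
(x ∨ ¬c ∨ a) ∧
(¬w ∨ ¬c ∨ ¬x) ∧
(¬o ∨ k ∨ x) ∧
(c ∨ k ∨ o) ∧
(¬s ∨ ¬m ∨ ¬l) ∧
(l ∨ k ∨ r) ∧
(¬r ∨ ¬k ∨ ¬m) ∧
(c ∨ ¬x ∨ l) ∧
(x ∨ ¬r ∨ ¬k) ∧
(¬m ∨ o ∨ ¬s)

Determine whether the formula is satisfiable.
No

No, the formula is not satisfiable.

No assignment of truth values to the variables can make all 51 clauses true simultaneously.

The formula is UNSAT (unsatisfiable).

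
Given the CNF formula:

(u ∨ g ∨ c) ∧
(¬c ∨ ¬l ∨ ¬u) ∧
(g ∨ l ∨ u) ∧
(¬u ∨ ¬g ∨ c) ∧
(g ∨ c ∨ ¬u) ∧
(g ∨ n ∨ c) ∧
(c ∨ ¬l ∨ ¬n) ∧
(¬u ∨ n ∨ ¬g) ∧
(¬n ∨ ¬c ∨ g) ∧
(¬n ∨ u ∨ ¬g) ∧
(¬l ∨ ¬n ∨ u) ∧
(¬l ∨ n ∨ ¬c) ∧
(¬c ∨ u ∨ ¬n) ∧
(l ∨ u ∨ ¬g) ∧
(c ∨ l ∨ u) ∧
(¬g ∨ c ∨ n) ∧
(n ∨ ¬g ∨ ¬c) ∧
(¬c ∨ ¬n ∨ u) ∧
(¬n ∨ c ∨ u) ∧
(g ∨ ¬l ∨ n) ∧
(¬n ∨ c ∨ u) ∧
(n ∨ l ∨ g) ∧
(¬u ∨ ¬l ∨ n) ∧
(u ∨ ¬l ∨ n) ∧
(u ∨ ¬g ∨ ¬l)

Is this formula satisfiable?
Yes

Yes, the formula is satisfiable.

One satisfying assignment is: u=True, g=True, l=False, c=True, n=True

Verification: With this assignment, all 25 clauses evaluate to true.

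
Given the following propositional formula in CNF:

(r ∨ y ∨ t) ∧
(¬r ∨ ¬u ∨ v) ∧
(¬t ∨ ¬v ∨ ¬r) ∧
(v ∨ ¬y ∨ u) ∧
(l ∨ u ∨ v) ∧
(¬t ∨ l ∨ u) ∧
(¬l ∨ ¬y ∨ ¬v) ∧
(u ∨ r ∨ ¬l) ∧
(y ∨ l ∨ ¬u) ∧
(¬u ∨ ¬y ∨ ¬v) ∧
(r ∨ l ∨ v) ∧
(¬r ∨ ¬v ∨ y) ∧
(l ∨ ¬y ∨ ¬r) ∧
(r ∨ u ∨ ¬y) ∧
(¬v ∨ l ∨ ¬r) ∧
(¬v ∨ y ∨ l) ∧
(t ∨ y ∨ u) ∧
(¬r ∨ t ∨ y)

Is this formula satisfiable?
Yes

Yes, the formula is satisfiable.

One satisfying assignment is: t=True, v=False, r=False, y=False, u=True, l=True

Verification: With this assignment, all 18 clauses evaluate to true.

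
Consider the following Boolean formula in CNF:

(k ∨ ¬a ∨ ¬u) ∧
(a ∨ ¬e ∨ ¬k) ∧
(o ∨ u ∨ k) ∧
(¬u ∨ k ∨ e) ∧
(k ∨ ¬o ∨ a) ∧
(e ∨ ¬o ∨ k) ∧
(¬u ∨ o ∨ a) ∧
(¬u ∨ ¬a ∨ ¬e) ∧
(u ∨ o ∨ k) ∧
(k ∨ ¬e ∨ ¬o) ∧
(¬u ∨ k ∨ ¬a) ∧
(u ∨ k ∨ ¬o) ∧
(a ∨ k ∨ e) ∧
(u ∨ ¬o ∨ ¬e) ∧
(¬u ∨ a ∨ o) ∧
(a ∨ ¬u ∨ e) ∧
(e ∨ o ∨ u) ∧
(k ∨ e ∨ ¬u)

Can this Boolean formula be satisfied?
Yes

Yes, the formula is satisfiable.

One satisfying assignment is: u=False, e=True, k=True, a=True, o=False

Verification: With this assignment, all 18 clauses evaluate to true.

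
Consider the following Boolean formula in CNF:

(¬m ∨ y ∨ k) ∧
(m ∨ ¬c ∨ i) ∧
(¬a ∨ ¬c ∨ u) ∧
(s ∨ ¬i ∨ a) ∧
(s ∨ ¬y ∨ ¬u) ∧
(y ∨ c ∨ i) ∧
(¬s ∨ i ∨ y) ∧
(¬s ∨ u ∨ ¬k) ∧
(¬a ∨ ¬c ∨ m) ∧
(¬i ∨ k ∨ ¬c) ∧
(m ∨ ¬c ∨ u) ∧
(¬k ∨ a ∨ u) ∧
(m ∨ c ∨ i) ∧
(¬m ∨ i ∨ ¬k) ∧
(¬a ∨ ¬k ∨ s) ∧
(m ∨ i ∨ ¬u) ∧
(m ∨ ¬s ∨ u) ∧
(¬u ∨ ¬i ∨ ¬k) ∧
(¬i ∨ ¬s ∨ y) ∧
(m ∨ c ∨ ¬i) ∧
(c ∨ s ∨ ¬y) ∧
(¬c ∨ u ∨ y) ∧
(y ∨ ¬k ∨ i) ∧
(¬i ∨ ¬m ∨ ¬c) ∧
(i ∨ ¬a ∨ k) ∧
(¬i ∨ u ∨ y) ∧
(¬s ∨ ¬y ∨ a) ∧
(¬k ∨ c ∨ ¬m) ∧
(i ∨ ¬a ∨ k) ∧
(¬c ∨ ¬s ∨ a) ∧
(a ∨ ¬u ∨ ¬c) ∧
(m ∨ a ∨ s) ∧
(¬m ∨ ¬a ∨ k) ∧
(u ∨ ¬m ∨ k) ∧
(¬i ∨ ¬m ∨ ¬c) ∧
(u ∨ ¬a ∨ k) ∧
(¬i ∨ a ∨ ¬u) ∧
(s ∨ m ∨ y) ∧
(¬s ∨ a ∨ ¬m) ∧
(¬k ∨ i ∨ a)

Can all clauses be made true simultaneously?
No

No, the formula is not satisfiable.

No assignment of truth values to the variables can make all 40 clauses true simultaneously.

The formula is UNSAT (unsatisfiable).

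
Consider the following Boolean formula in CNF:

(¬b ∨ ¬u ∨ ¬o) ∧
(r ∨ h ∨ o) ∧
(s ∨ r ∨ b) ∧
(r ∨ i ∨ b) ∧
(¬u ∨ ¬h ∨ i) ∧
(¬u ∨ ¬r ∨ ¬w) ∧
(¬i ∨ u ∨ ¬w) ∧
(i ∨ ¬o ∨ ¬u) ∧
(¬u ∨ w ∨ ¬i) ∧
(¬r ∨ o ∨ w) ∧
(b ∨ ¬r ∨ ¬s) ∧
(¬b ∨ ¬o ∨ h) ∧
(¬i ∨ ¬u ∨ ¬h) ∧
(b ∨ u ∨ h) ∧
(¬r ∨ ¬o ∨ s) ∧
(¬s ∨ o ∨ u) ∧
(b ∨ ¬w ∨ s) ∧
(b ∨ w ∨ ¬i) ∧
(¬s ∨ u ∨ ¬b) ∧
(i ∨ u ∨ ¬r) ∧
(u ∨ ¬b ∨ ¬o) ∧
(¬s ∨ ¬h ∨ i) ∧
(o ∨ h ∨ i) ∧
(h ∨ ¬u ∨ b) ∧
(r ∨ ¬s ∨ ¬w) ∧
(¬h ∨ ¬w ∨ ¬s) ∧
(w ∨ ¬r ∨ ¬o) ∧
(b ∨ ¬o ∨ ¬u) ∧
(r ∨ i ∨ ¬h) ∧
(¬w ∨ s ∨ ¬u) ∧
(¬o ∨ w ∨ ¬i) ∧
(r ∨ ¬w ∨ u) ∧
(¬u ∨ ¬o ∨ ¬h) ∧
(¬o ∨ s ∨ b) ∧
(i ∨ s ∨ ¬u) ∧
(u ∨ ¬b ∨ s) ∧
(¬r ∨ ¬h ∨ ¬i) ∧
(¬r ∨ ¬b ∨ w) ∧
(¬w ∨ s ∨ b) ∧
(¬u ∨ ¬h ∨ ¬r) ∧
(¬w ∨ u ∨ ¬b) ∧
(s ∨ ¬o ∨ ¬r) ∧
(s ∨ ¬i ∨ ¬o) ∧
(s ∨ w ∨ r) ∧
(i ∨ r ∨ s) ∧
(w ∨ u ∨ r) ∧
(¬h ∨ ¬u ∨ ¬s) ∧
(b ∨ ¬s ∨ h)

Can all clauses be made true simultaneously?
No

No, the formula is not satisfiable.

No assignment of truth values to the variables can make all 48 clauses true simultaneously.

The formula is UNSAT (unsatisfiable).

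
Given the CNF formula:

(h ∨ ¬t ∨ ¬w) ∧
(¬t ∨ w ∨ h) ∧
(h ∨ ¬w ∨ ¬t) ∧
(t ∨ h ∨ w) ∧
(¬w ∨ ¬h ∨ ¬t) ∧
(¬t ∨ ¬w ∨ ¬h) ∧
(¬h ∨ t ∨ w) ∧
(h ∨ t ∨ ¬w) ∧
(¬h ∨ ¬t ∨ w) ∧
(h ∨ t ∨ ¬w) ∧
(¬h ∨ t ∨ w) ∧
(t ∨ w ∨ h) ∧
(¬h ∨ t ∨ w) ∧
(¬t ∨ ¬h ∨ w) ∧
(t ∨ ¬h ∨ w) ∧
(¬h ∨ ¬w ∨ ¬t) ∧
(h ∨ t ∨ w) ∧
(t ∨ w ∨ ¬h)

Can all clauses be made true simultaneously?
Yes

Yes, the formula is satisfiable.

One satisfying assignment is: h=True, w=True, t=False

Verification: With this assignment, all 18 clauses evaluate to true.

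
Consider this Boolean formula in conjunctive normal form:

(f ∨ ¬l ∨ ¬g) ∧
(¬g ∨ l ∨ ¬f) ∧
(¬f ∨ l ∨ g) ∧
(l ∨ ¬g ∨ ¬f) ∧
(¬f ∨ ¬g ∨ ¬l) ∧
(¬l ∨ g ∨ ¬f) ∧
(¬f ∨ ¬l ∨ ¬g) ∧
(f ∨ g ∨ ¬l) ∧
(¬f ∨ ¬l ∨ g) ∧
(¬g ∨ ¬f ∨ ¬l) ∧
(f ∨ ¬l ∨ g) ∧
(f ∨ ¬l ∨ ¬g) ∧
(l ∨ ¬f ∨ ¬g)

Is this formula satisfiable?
Yes

Yes, the formula is satisfiable.

One satisfying assignment is: f=False, l=False, g=False

Verification: With this assignment, all 13 clauses evaluate to true.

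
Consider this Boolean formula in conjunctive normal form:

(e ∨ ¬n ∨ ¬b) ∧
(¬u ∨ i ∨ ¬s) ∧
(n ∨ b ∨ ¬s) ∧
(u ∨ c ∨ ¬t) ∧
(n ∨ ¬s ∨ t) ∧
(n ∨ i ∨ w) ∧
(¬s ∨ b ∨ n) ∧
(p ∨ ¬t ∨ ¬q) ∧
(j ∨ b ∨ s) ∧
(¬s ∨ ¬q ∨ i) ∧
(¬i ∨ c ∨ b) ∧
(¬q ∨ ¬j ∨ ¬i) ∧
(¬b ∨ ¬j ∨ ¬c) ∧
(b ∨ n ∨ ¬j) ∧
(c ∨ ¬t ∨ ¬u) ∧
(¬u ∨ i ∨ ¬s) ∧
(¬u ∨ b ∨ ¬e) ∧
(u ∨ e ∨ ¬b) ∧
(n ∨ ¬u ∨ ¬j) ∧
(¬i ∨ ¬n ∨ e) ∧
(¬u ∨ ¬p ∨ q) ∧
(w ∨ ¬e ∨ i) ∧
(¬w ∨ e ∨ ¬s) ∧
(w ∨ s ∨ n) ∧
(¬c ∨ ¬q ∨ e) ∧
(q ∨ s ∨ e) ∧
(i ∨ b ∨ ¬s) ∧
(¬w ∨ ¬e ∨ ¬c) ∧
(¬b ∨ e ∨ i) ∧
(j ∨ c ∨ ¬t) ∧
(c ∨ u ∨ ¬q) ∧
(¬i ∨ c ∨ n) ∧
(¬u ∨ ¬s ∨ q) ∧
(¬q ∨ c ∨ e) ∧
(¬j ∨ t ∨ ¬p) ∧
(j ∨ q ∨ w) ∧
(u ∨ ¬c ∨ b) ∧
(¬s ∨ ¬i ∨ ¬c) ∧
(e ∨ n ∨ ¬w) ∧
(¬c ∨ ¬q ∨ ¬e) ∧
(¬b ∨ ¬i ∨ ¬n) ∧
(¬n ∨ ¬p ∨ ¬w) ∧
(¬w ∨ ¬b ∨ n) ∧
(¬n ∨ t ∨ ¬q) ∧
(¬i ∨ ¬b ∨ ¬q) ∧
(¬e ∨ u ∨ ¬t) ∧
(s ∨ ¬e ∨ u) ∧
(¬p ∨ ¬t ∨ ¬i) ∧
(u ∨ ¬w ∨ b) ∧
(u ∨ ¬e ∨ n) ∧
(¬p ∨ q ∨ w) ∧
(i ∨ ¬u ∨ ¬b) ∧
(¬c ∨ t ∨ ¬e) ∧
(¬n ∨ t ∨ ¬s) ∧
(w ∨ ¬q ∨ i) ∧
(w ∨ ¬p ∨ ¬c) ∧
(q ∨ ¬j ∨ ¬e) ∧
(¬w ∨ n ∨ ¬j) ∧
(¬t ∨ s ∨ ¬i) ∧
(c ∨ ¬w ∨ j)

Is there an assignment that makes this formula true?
No

No, the formula is not satisfiable.

No assignment of truth values to the variables can make all 60 clauses true simultaneously.

The formula is UNSAT (unsatisfiable).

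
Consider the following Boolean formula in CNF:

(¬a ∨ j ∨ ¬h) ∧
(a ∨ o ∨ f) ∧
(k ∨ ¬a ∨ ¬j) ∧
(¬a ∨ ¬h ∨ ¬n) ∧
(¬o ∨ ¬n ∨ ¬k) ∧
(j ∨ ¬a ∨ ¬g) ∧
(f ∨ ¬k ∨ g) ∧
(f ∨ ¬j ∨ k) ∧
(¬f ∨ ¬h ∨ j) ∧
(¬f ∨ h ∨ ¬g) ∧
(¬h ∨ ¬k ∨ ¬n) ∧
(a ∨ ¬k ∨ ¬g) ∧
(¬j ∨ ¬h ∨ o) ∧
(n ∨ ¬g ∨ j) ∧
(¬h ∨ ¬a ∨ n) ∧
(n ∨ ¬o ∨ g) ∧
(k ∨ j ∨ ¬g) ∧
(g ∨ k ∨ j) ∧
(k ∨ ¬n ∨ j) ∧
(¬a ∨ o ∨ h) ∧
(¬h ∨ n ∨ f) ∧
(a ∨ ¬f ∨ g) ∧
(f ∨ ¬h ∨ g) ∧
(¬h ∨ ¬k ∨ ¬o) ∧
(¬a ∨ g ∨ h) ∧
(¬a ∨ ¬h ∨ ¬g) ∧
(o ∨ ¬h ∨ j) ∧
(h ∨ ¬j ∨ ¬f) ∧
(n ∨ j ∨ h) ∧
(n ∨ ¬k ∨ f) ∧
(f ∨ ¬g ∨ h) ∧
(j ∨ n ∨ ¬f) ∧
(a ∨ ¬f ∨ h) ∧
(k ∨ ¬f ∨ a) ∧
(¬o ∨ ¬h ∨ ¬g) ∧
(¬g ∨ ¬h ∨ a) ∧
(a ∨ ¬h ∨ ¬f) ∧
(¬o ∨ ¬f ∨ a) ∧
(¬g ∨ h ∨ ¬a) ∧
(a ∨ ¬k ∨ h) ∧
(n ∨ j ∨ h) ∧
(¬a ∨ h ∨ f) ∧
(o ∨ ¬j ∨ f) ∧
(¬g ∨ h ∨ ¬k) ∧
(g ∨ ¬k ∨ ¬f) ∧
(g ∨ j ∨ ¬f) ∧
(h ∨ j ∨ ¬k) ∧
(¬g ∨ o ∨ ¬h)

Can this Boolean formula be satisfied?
No

No, the formula is not satisfiable.

No assignment of truth values to the variables can make all 48 clauses true simultaneously.

The formula is UNSAT (unsatisfiable).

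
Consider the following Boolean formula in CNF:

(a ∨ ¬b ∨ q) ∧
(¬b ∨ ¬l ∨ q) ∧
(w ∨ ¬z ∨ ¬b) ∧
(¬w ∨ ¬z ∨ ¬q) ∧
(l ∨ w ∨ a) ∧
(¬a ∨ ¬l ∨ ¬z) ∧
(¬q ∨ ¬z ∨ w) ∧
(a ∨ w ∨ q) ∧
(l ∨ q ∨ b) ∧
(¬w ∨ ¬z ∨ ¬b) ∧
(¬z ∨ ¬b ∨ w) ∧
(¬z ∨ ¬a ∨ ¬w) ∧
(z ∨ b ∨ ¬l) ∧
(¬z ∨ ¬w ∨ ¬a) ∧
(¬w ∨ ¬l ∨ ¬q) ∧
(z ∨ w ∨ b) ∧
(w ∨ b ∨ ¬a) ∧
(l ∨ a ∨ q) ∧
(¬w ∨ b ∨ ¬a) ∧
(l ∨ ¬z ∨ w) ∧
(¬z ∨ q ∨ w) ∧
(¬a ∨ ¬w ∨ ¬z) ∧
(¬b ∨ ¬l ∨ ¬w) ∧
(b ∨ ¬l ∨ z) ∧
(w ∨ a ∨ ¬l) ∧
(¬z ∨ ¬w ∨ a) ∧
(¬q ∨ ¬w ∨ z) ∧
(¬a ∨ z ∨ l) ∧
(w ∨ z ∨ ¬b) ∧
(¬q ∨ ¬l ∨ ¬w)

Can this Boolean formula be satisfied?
No

No, the formula is not satisfiable.

No assignment of truth values to the variables can make all 30 clauses true simultaneously.

The formula is UNSAT (unsatisfiable).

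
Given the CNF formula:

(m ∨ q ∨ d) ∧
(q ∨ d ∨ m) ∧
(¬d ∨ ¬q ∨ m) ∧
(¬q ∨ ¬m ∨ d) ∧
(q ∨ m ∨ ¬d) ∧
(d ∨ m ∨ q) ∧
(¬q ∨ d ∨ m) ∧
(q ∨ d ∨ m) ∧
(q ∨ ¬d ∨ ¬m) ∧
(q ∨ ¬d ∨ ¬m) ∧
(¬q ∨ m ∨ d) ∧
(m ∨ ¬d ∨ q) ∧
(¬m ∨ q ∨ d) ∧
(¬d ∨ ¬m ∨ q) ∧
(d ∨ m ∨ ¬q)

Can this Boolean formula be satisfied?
Yes

Yes, the formula is satisfiable.

One satisfying assignment is: m=True, d=True, q=True

Verification: With this assignment, all 15 clauses evaluate to true.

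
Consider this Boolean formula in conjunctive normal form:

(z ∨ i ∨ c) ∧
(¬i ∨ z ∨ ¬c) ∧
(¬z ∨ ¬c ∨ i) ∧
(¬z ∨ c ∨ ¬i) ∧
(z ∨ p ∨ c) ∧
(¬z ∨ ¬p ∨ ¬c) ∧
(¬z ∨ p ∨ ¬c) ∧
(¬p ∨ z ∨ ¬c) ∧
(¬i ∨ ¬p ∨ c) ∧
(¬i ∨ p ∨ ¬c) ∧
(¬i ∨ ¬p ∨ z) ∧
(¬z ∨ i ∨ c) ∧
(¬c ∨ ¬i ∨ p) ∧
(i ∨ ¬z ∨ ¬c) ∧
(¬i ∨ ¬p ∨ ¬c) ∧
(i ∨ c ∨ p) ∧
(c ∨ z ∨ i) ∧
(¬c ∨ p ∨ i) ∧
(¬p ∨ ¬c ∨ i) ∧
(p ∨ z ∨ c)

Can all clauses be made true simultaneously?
No

No, the formula is not satisfiable.

No assignment of truth values to the variables can make all 20 clauses true simultaneously.

The formula is UNSAT (unsatisfiable).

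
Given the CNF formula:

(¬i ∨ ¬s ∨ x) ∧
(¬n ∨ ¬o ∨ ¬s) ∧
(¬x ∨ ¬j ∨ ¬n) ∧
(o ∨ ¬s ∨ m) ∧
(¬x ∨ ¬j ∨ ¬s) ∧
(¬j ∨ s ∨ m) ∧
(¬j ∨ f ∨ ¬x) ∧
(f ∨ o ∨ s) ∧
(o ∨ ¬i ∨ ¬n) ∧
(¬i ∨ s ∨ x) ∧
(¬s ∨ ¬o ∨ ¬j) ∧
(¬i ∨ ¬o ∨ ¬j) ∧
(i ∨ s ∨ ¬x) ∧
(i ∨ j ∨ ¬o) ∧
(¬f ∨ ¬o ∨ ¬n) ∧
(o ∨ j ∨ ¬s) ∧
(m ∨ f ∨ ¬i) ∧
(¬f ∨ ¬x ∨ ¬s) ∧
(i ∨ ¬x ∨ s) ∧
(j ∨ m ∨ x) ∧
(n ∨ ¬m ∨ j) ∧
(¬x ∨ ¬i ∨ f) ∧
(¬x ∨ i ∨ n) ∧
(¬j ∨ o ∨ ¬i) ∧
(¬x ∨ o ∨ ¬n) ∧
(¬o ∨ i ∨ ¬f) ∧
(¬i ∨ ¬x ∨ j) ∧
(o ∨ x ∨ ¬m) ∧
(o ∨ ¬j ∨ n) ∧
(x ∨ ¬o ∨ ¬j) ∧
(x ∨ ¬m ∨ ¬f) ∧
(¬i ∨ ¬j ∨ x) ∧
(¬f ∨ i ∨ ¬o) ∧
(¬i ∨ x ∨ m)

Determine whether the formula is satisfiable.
No

No, the formula is not satisfiable.

No assignment of truth values to the variables can make all 34 clauses true simultaneously.

The formula is UNSAT (unsatisfiable).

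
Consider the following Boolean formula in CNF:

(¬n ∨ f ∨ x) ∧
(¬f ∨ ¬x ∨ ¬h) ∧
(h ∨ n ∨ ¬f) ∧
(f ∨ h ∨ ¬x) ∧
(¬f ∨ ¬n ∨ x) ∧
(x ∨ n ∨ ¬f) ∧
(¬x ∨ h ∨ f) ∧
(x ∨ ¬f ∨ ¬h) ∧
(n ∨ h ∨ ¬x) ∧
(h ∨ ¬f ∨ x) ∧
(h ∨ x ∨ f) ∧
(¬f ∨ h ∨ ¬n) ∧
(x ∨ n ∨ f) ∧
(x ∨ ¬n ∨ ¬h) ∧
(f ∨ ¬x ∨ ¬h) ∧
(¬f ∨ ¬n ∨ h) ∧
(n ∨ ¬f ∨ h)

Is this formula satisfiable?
No

No, the formula is not satisfiable.

No assignment of truth values to the variables can make all 17 clauses true simultaneously.

The formula is UNSAT (unsatisfiable).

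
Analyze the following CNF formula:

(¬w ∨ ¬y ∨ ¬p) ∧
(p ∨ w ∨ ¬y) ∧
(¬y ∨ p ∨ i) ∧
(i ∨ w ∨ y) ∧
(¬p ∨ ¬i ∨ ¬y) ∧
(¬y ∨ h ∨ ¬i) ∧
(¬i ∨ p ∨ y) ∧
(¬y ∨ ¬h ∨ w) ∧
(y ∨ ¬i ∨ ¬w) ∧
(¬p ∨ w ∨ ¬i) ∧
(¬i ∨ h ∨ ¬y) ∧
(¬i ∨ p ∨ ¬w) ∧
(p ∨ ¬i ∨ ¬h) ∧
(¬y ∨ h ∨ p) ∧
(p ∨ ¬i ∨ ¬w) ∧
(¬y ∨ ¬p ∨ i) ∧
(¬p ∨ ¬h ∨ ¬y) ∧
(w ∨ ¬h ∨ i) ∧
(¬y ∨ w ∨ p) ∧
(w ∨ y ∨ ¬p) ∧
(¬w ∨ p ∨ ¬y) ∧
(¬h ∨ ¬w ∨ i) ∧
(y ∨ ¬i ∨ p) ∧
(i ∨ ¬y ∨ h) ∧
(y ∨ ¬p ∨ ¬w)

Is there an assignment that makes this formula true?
Yes

Yes, the formula is satisfiable.

One satisfying assignment is: w=True, i=False, y=False, h=False, p=False

Verification: With this assignment, all 25 clauses evaluate to true.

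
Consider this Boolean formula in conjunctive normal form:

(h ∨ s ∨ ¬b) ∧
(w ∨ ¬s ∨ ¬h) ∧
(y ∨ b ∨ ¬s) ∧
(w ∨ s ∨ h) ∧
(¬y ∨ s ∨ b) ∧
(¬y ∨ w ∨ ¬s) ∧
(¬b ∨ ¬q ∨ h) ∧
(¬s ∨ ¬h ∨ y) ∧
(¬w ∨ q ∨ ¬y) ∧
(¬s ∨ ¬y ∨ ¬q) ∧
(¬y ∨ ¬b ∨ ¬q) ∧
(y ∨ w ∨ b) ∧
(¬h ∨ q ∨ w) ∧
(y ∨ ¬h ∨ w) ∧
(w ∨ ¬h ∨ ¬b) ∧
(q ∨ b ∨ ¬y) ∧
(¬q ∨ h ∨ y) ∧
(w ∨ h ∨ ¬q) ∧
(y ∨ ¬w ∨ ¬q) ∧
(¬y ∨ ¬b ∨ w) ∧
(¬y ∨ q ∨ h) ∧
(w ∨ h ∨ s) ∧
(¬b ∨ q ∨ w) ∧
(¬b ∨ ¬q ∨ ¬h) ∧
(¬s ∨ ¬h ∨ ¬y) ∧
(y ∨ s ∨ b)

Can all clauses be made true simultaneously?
Yes

Yes, the formula is satisfiable.

One satisfying assignment is: q=False, y=False, s=False, w=True, b=True, h=True

Verification: With this assignment, all 26 clauses evaluate to true.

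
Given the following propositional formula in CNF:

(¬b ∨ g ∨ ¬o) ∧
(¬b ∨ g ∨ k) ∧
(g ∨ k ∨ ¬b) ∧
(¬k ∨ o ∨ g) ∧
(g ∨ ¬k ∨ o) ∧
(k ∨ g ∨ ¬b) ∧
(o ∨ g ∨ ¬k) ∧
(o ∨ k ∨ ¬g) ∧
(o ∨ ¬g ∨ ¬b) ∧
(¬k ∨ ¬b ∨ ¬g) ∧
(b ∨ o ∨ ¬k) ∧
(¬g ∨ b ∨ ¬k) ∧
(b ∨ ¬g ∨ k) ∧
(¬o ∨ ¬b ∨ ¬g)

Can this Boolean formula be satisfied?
Yes

Yes, the formula is satisfiable.

One satisfying assignment is: o=False, k=False, b=False, g=False

Verification: With this assignment, all 14 clauses evaluate to true.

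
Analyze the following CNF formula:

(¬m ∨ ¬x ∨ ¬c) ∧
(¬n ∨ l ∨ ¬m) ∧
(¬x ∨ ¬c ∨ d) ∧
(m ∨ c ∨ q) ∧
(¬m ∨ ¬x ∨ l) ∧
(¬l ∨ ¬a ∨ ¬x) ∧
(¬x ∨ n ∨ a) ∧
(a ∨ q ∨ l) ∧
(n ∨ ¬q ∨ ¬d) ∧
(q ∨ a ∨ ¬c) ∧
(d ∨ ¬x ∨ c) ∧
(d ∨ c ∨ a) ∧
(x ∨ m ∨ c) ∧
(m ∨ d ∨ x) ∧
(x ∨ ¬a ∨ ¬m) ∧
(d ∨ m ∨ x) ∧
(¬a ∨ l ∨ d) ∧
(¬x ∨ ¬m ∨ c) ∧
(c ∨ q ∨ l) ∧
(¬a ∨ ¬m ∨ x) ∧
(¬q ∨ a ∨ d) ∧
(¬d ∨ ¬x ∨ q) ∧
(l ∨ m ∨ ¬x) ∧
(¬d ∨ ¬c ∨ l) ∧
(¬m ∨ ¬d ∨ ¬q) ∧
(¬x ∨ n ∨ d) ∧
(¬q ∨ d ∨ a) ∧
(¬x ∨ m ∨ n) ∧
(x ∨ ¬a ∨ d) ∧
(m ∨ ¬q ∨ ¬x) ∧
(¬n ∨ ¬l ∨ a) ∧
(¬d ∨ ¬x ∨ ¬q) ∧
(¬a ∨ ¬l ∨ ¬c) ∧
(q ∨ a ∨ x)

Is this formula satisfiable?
No

No, the formula is not satisfiable.

No assignment of truth values to the variables can make all 34 clauses true simultaneously.

The formula is UNSAT (unsatisfiable).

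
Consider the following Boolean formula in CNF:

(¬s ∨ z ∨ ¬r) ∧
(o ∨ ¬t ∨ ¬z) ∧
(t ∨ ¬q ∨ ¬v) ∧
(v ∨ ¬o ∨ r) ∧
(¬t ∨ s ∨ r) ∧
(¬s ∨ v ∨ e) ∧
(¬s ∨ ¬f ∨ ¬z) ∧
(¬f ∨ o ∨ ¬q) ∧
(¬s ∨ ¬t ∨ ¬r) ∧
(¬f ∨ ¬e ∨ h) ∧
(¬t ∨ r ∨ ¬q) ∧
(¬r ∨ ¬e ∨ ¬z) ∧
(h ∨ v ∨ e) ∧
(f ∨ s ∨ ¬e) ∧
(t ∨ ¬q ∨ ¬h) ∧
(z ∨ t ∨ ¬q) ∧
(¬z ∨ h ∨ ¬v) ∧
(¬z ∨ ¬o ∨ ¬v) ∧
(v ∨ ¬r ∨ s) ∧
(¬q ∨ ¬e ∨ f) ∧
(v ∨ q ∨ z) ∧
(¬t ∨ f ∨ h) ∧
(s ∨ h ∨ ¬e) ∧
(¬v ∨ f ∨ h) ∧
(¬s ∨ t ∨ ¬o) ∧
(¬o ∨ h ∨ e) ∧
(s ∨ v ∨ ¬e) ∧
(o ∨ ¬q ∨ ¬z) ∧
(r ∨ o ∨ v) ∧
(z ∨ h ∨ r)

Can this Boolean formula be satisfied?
Yes

Yes, the formula is satisfiable.

One satisfying assignment is: v=True, r=True, q=False, h=False, e=False, o=False, t=False, z=False, f=True, s=False

Verification: With this assignment, all 30 clauses evaluate to true.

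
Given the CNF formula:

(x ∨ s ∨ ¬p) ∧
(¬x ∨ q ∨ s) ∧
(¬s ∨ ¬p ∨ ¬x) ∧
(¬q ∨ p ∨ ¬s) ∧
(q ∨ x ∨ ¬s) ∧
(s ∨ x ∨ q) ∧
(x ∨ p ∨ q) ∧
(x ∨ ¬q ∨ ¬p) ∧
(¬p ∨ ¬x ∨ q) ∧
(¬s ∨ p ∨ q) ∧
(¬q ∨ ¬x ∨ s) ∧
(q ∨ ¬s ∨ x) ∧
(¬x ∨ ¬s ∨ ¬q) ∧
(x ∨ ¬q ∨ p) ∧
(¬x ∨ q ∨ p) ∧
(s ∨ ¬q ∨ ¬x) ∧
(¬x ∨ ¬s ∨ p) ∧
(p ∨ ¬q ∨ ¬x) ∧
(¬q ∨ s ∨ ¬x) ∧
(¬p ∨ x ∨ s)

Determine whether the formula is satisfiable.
No

No, the formula is not satisfiable.

No assignment of truth values to the variables can make all 20 clauses true simultaneously.

The formula is UNSAT (unsatisfiable).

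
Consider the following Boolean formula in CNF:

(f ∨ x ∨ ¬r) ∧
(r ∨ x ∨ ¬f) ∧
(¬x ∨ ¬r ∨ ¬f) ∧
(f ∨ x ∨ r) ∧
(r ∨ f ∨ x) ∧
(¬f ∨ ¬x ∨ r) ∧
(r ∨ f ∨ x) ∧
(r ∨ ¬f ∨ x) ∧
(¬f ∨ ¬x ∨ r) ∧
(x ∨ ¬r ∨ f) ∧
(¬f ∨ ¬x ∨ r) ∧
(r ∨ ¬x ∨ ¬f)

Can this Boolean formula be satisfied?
Yes

Yes, the formula is satisfiable.

One satisfying assignment is: f=False, r=False, x=True

Verification: With this assignment, all 12 clauses evaluate to true.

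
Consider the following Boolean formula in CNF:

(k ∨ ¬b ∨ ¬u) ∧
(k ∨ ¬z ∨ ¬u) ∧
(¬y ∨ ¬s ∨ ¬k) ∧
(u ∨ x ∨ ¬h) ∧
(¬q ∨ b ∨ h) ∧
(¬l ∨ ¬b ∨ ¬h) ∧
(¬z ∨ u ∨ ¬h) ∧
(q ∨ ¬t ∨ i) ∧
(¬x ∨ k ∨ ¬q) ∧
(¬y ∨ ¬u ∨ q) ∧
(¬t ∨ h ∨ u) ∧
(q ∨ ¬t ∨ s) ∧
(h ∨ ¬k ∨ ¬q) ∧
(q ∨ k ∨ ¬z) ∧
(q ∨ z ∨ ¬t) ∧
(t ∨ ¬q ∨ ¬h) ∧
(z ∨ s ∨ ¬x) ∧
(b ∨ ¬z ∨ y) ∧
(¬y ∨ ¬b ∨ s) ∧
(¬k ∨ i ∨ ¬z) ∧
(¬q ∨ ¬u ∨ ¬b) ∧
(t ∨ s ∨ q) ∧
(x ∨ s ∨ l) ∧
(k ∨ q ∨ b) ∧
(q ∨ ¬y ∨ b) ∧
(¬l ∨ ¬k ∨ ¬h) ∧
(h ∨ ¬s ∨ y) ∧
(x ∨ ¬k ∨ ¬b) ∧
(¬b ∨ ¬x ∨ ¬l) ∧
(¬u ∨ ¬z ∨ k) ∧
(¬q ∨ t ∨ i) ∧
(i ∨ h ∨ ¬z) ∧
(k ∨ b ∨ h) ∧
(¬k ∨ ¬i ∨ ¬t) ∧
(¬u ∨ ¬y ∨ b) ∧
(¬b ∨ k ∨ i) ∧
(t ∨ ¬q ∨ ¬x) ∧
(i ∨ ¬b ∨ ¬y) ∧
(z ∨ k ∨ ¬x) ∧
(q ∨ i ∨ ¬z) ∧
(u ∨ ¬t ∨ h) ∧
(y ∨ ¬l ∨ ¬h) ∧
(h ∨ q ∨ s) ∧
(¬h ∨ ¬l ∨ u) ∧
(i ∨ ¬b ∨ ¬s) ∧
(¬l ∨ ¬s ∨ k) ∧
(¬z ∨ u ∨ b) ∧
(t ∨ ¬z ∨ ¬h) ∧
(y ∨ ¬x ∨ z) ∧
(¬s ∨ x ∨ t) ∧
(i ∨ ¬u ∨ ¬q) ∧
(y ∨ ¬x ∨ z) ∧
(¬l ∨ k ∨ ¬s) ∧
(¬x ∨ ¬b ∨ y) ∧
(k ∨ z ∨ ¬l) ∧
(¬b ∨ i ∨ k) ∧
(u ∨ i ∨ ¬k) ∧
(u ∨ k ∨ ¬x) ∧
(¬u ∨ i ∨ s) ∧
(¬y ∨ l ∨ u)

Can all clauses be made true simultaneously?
Yes

Yes, the formula is satisfiable.

One satisfying assignment is: y=False, h=False, k=False, i=True, u=False, z=True, x=False, s=False, q=True, t=False, l=True, b=True

Verification: With this assignment, all 60 clauses evaluate to true.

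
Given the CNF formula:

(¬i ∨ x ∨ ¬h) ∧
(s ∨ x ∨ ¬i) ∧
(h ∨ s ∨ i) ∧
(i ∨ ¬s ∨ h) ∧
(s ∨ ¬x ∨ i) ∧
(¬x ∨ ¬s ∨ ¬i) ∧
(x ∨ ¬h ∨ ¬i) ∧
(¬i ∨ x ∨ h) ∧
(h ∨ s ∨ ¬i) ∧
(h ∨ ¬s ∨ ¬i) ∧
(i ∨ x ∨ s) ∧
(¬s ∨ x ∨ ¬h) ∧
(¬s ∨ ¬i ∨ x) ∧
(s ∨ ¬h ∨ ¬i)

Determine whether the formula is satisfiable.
Yes

Yes, the formula is satisfiable.

One satisfying assignment is: i=False, x=True, s=True, h=True

Verification: With this assignment, all 14 clauses evaluate to true.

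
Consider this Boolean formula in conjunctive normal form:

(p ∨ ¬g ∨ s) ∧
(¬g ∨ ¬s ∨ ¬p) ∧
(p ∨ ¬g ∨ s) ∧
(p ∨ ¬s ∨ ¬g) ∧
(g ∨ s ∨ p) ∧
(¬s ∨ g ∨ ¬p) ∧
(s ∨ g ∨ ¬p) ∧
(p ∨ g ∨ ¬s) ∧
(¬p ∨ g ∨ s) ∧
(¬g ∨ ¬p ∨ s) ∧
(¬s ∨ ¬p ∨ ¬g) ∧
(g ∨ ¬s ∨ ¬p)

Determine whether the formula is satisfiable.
No

No, the formula is not satisfiable.

No assignment of truth values to the variables can make all 12 clauses true simultaneously.

The formula is UNSAT (unsatisfiable).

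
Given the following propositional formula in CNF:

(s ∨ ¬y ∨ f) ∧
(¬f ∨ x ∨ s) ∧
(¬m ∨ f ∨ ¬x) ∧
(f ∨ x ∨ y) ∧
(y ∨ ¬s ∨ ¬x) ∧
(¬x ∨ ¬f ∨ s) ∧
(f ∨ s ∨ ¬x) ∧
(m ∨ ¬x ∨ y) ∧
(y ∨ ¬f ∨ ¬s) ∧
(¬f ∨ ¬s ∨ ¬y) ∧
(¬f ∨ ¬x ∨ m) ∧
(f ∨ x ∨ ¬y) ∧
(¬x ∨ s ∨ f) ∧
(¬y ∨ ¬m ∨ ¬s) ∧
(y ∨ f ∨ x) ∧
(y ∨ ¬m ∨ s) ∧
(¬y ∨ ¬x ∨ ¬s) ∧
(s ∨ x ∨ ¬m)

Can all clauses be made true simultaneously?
No

No, the formula is not satisfiable.

No assignment of truth values to the variables can make all 18 clauses true simultaneously.

The formula is UNSAT (unsatisfiable).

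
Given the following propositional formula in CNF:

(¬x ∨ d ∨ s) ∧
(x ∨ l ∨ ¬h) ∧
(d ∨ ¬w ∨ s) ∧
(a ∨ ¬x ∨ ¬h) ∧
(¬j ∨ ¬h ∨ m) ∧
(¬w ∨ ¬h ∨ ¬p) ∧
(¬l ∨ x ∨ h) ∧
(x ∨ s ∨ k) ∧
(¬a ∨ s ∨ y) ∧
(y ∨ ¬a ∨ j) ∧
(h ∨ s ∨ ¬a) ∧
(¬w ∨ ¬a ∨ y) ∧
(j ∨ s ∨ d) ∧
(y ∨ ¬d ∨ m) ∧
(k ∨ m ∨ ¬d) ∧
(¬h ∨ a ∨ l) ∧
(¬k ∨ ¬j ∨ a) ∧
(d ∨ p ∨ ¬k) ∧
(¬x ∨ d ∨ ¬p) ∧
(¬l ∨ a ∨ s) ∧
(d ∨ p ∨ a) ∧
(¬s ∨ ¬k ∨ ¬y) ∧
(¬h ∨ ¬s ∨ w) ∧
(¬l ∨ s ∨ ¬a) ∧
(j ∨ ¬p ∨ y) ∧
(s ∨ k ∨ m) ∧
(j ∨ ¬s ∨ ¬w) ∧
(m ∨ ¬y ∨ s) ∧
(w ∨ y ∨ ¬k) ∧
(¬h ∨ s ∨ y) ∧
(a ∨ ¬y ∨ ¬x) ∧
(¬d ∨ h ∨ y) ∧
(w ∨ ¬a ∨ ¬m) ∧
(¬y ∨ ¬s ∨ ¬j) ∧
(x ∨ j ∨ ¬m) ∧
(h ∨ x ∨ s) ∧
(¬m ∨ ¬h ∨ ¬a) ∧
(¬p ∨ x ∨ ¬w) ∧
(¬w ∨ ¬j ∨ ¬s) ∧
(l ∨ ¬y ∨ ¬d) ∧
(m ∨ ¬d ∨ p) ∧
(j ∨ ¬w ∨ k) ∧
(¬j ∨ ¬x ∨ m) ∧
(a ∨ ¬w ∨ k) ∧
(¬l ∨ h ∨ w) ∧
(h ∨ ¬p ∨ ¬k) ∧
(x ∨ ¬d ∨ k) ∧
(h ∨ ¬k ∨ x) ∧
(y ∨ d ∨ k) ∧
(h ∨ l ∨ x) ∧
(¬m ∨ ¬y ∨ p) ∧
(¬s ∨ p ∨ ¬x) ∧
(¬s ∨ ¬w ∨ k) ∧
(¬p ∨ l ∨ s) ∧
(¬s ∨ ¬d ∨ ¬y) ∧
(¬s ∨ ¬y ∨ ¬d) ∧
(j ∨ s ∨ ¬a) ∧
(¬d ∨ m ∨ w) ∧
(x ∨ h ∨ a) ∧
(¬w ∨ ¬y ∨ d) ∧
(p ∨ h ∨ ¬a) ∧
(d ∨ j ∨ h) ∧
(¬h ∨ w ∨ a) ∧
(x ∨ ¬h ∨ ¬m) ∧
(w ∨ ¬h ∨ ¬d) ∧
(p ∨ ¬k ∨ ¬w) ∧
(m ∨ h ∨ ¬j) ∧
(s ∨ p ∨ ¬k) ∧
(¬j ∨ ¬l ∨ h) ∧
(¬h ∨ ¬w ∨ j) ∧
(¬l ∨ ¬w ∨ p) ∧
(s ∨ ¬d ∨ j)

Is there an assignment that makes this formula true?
No

No, the formula is not satisfiable.

No assignment of truth values to the variables can make all 72 clauses true simultaneously.

The formula is UNSAT (unsatisfiable).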